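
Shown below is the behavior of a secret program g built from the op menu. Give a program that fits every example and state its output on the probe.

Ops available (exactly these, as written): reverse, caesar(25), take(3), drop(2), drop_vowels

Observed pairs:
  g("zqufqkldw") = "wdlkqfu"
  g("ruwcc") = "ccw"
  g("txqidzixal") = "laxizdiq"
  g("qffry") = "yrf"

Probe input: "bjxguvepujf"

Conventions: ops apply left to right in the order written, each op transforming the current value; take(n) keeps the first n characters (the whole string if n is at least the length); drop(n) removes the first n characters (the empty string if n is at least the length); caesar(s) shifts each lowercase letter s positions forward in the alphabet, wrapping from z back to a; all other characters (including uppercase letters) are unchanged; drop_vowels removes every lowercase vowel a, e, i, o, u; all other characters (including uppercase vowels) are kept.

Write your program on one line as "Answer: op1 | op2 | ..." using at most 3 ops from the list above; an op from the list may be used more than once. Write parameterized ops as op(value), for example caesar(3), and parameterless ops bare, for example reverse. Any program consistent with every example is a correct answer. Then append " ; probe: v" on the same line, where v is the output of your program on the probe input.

drop(2) | reverse ; probe: "fjupevugx"

Check, running the answer program on each example:
  "zqufqkldw" -> "ufqkldw" -> "wdlkqfu"
  "ruwcc" -> "wcc" -> "ccw"
  "txqidzixal" -> "qidzixal" -> "laxizdiq"
  "qffry" -> "fry" -> "yrf"
  probe: "bjxguvepujf" -> "xguvepujf" -> "fjupevugx"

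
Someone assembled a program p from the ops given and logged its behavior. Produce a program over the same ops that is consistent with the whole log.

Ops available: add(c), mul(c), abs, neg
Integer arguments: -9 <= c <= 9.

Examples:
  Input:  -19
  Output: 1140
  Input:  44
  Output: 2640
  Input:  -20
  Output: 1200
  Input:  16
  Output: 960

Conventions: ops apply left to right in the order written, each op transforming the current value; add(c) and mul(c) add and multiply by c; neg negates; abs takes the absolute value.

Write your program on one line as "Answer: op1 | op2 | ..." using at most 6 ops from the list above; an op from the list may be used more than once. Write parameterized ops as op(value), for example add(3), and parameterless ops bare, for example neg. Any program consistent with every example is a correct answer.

neg | mul(6) | mul(-5) | mul(-2) | abs

Check, running the answer program on each example:
  -19 -> 19 -> 114 -> -570 -> 1140 -> 1140
  44 -> -44 -> -264 -> 1320 -> -2640 -> 2640
  -20 -> 20 -> 120 -> -600 -> 1200 -> 1200
  16 -> -16 -> -96 -> 480 -> -960 -> 960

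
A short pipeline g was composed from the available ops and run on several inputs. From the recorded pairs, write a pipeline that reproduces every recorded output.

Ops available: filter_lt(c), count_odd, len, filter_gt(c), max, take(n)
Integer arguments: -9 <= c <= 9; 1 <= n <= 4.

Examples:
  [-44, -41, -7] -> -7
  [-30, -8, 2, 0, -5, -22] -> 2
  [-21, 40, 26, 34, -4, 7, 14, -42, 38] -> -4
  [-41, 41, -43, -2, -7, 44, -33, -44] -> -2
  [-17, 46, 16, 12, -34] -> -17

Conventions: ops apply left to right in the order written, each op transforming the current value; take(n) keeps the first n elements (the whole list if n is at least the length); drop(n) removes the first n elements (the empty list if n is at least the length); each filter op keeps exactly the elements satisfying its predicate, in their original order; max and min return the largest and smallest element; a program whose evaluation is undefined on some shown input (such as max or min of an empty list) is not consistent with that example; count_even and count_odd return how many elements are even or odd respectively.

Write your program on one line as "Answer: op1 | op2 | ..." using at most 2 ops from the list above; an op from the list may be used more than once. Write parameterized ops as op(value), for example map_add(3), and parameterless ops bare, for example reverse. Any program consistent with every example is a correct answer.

filter_lt(6) | max

Check, running the answer program on each example:
  [-44, -41, -7] -> [-44, -41, -7] -> -7
  [-30, -8, 2, 0, -5, -22] -> [-30, -8, 2, 0, -5, -22] -> 2
  [-21, 40, 26, 34, -4, 7, 14, -42, 38] -> [-21, -4, -42] -> -4
  [-41, 41, -43, -2, -7, 44, -33, -44] -> [-41, -43, -2, -7, -33, -44] -> -2
  [-17, 46, 16, 12, -34] -> [-17, -34] -> -17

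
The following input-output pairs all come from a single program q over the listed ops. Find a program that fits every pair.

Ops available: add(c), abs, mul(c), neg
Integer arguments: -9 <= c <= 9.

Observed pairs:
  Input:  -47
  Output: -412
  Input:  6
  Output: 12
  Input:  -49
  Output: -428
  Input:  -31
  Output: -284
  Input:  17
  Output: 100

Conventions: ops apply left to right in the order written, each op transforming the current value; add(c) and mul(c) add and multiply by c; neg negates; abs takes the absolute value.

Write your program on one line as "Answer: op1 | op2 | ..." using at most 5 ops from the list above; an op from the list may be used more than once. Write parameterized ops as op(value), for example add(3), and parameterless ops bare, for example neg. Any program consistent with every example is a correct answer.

add(-4) | mul(-8) | neg | add(-4)

Check, running the answer program on each example:
  -47 -> -51 -> 408 -> -408 -> -412
  6 -> 2 -> -16 -> 16 -> 12
  -49 -> -53 -> 424 -> -424 -> -428
  -31 -> -35 -> 280 -> -280 -> -284
  17 -> 13 -> -104 -> 104 -> 100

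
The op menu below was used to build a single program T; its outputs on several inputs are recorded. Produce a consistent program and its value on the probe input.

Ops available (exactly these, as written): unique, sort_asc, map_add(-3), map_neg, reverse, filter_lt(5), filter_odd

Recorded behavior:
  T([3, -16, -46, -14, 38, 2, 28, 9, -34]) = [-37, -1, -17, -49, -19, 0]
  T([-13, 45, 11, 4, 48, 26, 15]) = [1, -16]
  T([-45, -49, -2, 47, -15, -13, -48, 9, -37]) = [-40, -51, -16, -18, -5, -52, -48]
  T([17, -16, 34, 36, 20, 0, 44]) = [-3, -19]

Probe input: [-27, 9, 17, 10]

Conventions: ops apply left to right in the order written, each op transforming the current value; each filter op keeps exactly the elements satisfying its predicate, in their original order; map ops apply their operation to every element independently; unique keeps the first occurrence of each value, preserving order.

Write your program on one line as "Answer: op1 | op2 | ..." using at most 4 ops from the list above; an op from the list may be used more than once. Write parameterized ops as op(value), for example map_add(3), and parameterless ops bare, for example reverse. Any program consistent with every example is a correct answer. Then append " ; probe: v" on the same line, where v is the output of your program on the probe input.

filter_lt(5) | map_add(-3) | reverse ; probe: [-30]

Check, running the answer program on each example:
  [3, -16, -46, -14, 38, 2, 28, 9, -34] -> [3, -16, -46, -14, 2, -34] -> [0, -19, -49, -17, -1, -37] -> [-37, -1, -17, -49, -19, 0]
  [-13, 45, 11, 4, 48, 26, 15] -> [-13, 4] -> [-16, 1] -> [1, -16]
  [-45, -49, -2, 47, -15, -13, -48, 9, -37] -> [-45, -49, -2, -15, -13, -48, -37] -> [-48, -52, -5, -18, -16, -51, -40] -> [-40, -51, -16, -18, -5, -52, -48]
  [17, -16, 34, 36, 20, 0, 44] -> [-16, 0] -> [-19, -3] -> [-3, -19]
  probe: [-27, 9, 17, 10] -> [-27] -> [-30] -> [-30]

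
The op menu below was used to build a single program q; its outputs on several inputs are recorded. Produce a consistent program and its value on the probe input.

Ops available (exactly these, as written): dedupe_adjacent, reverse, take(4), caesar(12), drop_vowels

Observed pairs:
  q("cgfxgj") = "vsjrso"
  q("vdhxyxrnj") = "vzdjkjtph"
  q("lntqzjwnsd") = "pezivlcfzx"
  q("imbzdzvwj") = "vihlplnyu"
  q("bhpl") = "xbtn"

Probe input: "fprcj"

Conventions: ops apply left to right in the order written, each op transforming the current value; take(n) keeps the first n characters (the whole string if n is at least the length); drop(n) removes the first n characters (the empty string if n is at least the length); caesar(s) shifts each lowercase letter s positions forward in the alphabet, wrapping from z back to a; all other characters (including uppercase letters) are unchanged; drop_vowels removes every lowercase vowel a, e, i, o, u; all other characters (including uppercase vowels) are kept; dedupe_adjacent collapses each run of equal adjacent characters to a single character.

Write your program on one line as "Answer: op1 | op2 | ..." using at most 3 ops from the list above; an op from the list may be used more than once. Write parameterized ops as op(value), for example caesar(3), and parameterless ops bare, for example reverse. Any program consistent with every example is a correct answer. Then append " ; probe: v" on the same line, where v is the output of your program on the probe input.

reverse | caesar(12) ; probe: "vodbr"

Check, running the answer program on each example:
  "cgfxgj" -> "jgxfgc" -> "vsjrso"
  "vdhxyxrnj" -> "jnrxyxhdv" -> "vzdjkjtph"
  "lntqzjwnsd" -> "dsnwjzqtnl" -> "pezivlcfzx"
  "imbzdzvwj" -> "jwvzdzbmi" -> "vihlplnyu"
  "bhpl" -> "lphb" -> "xbtn"
  probe: "fprcj" -> "jcrpf" -> "vodbr"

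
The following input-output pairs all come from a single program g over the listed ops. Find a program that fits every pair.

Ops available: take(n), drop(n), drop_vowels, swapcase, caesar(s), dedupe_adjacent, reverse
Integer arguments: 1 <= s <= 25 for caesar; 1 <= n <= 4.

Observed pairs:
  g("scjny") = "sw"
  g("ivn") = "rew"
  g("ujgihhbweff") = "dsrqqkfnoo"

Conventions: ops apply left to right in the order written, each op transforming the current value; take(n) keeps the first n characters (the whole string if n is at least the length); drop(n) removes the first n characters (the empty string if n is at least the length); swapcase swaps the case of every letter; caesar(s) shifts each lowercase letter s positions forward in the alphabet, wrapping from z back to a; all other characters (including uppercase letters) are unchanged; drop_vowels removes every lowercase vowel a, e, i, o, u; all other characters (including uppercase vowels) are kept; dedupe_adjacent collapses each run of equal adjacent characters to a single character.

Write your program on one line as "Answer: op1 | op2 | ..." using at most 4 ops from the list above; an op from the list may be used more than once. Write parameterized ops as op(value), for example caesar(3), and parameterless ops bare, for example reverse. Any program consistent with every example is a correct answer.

caesar(2) | drop_vowels | caesar(8) | caesar(25)

Check, running the answer program on each example:
  "scjny" -> "uelpa" -> "lp" -> "tx" -> "sw"
  "ivn" -> "kxp" -> "kxp" -> "sfx" -> "rew"
  "ujgihhbweff" -> "wlikjjdyghh" -> "wlkjjdyghh" -> "etsrrlgopp" -> "dsrqqkfnoo"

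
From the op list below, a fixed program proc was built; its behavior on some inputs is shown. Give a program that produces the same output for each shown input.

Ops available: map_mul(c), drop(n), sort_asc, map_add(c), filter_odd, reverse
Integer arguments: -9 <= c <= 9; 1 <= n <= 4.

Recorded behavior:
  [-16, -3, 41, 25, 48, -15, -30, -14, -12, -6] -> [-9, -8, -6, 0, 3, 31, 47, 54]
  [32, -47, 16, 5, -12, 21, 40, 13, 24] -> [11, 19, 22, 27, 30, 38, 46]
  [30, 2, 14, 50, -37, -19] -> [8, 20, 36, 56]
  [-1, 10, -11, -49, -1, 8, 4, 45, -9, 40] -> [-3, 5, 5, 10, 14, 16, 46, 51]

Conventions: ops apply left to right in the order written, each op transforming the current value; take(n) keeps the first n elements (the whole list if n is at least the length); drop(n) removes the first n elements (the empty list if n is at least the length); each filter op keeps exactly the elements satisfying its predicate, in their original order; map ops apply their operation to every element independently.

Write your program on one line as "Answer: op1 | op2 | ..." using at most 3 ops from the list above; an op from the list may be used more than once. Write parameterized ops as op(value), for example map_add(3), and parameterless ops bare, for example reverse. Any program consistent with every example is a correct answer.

map_add(6) | sort_asc | drop(2)

Check, running the answer program on each example:
  [-16, -3, 41, 25, 48, -15, -30, -14, -12, -6] -> [-10, 3, 47, 31, 54, -9, -24, -8, -6, 0] -> [-24, -10, -9, -8, -6, 0, 3, 31, 47, 54] -> [-9, -8, -6, 0, 3, 31, 47, 54]
  [32, -47, 16, 5, -12, 21, 40, 13, 24] -> [38, -41, 22, 11, -6, 27, 46, 19, 30] -> [-41, -6, 11, 19, 22, 27, 30, 38, 46] -> [11, 19, 22, 27, 30, 38, 46]
  [30, 2, 14, 50, -37, -19] -> [36, 8, 20, 56, -31, -13] -> [-31, -13, 8, 20, 36, 56] -> [8, 20, 36, 56]
  [-1, 10, -11, -49, -1, 8, 4, 45, -9, 40] -> [5, 16, -5, -43, 5, 14, 10, 51, -3, 46] -> [-43, -5, -3, 5, 5, 10, 14, 16, 46, 51] -> [-3, 5, 5, 10, 14, 16, 46, 51]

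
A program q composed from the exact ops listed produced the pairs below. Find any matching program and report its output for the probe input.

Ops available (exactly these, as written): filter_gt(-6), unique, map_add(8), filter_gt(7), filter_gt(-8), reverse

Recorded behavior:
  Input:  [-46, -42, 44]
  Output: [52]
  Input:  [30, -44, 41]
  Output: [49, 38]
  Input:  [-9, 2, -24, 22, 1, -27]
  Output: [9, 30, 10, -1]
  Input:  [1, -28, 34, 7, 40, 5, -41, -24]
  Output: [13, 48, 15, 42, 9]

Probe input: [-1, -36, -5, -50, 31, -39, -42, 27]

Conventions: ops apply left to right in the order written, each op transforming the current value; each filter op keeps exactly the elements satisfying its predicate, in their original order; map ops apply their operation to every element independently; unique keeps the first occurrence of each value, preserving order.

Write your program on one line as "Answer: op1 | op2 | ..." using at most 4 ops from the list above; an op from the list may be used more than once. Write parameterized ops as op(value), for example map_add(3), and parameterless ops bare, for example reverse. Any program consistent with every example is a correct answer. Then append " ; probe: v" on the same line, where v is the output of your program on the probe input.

map_add(8) | reverse | filter_gt(-8) ; probe: [35, 39, 3, 7]

Check, running the answer program on each example:
  [-46, -42, 44] -> [-38, -34, 52] -> [52, -34, -38] -> [52]
  [30, -44, 41] -> [38, -36, 49] -> [49, -36, 38] -> [49, 38]
  [-9, 2, -24, 22, 1, -27] -> [-1, 10, -16, 30, 9, -19] -> [-19, 9, 30, -16, 10, -1] -> [9, 30, 10, -1]
  [1, -28, 34, 7, 40, 5, -41, -24] -> [9, -20, 42, 15, 48, 13, -33, -16] -> [-16, -33, 13, 48, 15, 42, -20, 9] -> [13, 48, 15, 42, 9]
  probe: [-1, -36, -5, -50, 31, -39, -42, 27] -> [7, -28, 3, -42, 39, -31, -34, 35] -> [35, -34, -31, 39, -42, 3, -28, 7] -> [35, 39, 3, 7]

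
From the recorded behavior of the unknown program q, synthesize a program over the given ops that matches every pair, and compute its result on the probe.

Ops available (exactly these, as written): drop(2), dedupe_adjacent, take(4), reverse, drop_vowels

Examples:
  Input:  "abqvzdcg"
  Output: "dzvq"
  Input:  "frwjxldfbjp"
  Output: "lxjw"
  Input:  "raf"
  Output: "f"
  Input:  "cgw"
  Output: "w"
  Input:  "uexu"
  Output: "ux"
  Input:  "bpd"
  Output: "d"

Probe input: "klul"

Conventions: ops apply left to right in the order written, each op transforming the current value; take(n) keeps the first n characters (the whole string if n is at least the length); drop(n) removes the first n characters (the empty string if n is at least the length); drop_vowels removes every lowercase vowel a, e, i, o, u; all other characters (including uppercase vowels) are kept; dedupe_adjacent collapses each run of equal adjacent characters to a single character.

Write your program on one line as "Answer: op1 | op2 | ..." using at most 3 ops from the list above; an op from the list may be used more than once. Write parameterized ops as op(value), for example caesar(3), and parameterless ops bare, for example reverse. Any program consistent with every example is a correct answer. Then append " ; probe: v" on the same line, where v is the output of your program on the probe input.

drop(2) | take(4) | reverse ; probe: "lu"

Check, running the answer program on each example:
  "abqvzdcg" -> "qvzdcg" -> "qvzd" -> "dzvq"
  "frwjxldfbjp" -> "wjxldfbjp" -> "wjxl" -> "lxjw"
  "raf" -> "f" -> "f" -> "f"
  "cgw" -> "w" -> "w" -> "w"
  "uexu" -> "xu" -> "xu" -> "ux"
  "bpd" -> "d" -> "d" -> "d"
  probe: "klul" -> "ul" -> "ul" -> "lu"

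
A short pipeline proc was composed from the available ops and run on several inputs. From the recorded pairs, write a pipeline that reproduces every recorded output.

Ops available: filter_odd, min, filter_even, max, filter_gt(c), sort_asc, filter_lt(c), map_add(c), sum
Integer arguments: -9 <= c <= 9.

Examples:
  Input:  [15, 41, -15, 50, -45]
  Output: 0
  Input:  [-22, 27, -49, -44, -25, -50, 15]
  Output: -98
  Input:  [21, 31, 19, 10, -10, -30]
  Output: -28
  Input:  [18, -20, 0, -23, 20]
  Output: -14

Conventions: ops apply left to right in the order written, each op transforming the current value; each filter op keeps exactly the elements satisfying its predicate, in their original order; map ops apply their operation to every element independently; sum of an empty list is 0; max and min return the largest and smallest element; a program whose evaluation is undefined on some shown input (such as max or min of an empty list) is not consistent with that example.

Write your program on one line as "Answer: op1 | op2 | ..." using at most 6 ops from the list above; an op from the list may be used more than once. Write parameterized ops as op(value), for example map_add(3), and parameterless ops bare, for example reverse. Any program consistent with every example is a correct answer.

sort_asc | filter_even | filter_lt(-7) | map_add(6) | sum

Check, running the answer program on each example:
  [15, 41, -15, 50, -45] -> [-45, -15, 15, 41, 50] -> [50] -> [] -> [] -> 0
  [-22, 27, -49, -44, -25, -50, 15] -> [-50, -49, -44, -25, -22, 15, 27] -> [-50, -44, -22] -> [-50, -44, -22] -> [-44, -38, -16] -> -98
  [21, 31, 19, 10, -10, -30] -> [-30, -10, 10, 19, 21, 31] -> [-30, -10, 10] -> [-30, -10] -> [-24, -4] -> -28
  [18, -20, 0, -23, 20] -> [-23, -20, 0, 18, 20] -> [-20, 0, 18, 20] -> [-20] -> [-14] -> -14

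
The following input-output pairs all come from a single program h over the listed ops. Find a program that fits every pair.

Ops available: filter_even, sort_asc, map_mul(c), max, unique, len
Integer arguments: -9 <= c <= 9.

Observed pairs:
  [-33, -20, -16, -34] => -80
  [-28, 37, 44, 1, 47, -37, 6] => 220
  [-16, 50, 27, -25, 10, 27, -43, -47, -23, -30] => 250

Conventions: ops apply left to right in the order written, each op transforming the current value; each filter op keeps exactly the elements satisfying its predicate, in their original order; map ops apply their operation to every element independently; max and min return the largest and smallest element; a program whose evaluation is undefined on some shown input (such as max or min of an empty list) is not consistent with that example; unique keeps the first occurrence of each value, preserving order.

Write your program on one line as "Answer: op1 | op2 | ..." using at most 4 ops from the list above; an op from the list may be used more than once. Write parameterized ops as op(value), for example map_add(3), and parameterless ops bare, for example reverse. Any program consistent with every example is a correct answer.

map_mul(5) | filter_even | max

Check, running the answer program on each example:
  [-33, -20, -16, -34] -> [-165, -100, -80, -170] -> [-100, -80, -170] -> -80
  [-28, 37, 44, 1, 47, -37, 6] -> [-140, 185, 220, 5, 235, -185, 30] -> [-140, 220, 30] -> 220
  [-16, 50, 27, -25, 10, 27, -43, -47, -23, -30] -> [-80, 250, 135, -125, 50, 135, -215, -235, -115, -150] -> [-80, 250, 50, -150] -> 250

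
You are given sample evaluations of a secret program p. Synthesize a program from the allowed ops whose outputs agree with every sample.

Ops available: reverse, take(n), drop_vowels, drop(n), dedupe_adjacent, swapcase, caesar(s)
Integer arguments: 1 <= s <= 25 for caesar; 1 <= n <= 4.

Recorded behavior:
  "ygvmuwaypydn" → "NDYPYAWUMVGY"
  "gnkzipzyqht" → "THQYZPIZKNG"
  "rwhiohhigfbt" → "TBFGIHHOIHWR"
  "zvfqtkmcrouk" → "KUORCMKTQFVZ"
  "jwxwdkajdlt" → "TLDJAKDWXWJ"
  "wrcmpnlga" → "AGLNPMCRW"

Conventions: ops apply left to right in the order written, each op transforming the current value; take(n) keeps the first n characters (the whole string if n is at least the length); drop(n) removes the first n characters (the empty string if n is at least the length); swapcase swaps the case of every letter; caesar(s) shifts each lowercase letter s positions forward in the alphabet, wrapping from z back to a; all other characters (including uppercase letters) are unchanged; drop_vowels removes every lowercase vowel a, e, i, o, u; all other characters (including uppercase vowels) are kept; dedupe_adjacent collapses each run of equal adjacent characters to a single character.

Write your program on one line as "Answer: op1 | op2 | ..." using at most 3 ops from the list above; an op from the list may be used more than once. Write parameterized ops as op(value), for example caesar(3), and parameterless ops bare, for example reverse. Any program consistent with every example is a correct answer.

reverse | swapcase

Check, running the answer program on each example:
  "ygvmuwaypydn" -> "ndypyawumvgy" -> "NDYPYAWUMVGY"
  "gnkzipzyqht" -> "thqyzpizkng" -> "THQYZPIZKNG"
  "rwhiohhigfbt" -> "tbfgihhoihwr" -> "TBFGIHHOIHWR"
  "zvfqtkmcrouk" -> "kuorcmktqfvz" -> "KUORCMKTQFVZ"
  "jwxwdkajdlt" -> "tldjakdwxwj" -> "TLDJAKDWXWJ"
  "wrcmpnlga" -> "aglnpmcrw" -> "AGLNPMCRW"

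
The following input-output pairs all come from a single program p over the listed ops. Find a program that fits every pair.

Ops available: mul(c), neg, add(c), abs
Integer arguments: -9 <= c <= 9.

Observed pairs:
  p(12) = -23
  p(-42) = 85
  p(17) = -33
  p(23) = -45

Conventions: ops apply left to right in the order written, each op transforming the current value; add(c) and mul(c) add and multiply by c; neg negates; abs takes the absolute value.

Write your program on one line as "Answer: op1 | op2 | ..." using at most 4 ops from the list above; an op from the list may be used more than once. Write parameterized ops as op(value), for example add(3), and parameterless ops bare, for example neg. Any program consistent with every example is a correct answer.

neg | add(2) | mul(2) | add(-3)

Check, running the answer program on each example:
  12 -> -12 -> -10 -> -20 -> -23
  -42 -> 42 -> 44 -> 88 -> 85
  17 -> -17 -> -15 -> -30 -> -33
  23 -> -23 -> -21 -> -42 -> -45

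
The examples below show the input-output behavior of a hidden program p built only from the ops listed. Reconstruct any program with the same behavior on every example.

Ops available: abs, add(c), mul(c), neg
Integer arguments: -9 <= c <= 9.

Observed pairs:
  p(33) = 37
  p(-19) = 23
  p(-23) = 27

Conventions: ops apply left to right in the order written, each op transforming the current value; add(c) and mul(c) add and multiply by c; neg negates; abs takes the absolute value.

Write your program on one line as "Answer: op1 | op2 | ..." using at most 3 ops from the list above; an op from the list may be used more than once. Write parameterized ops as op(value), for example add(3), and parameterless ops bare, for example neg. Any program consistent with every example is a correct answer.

abs | add(-4) | add(8)

Check, running the answer program on each example:
  33 -> 33 -> 29 -> 37
  -19 -> 19 -> 15 -> 23
  -23 -> 23 -> 19 -> 27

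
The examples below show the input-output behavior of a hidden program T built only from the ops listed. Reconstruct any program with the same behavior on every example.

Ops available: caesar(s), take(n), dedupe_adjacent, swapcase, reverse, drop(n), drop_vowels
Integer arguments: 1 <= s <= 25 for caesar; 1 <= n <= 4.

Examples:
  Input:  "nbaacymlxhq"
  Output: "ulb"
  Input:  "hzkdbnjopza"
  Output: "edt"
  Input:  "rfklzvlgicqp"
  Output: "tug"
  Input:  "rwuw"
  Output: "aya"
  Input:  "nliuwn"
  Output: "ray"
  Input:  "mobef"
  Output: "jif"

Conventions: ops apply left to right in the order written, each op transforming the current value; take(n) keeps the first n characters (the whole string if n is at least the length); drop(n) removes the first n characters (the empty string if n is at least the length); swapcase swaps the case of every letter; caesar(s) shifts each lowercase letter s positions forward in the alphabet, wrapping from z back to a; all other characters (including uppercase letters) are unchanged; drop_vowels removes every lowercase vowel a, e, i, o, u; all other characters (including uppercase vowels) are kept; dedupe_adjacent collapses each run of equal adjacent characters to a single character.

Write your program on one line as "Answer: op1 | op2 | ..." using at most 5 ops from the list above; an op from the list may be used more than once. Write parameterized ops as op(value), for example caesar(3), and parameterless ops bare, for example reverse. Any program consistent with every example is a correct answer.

reverse | dedupe_adjacent | take(3) | caesar(4)

Check, running the answer program on each example:
  "nbaacymlxhq" -> "qhxlmycaabn" -> "qhxlmycabn" -> "qhx" -> "ulb"
  "hzkdbnjopza" -> "azpojnbdkzh" -> "azpojnbdkzh" -> "azp" -> "edt"
  "rfklzvlgicqp" -> "pqciglvzlkfr" -> "pqciglvzlkfr" -> "pqc" -> "tug"
  "rwuw" -> "wuwr" -> "wuwr" -> "wuw" -> "aya"
  "nliuwn" -> "nwuiln" -> "nwuiln" -> "nwu" -> "ray"
  "mobef" -> "febom" -> "febom" -> "feb" -> "jif"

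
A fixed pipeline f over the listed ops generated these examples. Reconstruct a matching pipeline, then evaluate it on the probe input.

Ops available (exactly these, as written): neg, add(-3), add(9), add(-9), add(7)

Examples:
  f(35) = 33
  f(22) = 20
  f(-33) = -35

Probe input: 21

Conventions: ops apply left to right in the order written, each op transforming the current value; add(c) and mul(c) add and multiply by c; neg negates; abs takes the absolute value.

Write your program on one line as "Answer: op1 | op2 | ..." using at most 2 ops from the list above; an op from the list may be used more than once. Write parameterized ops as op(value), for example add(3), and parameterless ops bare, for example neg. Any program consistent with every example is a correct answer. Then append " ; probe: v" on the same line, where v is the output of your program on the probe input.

add(7) | add(-9) ; probe: 19

Check, running the answer program on each example:
  35 -> 42 -> 33
  22 -> 29 -> 20
  -33 -> -26 -> -35
  probe: 21 -> 28 -> 19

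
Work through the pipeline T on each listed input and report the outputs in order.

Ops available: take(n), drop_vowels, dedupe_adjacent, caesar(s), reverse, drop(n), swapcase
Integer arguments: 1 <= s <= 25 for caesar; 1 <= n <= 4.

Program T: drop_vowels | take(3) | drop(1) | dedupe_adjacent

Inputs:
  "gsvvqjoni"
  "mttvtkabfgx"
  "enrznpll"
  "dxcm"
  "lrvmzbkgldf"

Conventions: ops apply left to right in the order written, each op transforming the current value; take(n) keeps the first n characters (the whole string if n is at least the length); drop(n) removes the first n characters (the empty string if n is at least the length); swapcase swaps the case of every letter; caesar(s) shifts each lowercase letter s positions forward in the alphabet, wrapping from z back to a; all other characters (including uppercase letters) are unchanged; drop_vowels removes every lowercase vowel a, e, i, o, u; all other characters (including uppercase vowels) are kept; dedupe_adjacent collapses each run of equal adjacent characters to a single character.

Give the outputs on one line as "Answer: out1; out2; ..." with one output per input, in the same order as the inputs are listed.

Execution, op by op:
  "gsvvqjoni" -> "gsvvqjn" -> "gsv" -> "sv" -> "sv"
  "mttvtkabfgx" -> "mttvtkbfgx" -> "mtt" -> "tt" -> "t"
  "enrznpll" -> "nrznpll" -> "nrz" -> "rz" -> "rz"
  "dxcm" -> "dxcm" -> "dxc" -> "xc" -> "xc"
  "lrvmzbkgldf" -> "lrvmzbkgldf" -> "lrv" -> "rv" -> "rv"

"sv"; "t"; "rz"; "xc"; "rv"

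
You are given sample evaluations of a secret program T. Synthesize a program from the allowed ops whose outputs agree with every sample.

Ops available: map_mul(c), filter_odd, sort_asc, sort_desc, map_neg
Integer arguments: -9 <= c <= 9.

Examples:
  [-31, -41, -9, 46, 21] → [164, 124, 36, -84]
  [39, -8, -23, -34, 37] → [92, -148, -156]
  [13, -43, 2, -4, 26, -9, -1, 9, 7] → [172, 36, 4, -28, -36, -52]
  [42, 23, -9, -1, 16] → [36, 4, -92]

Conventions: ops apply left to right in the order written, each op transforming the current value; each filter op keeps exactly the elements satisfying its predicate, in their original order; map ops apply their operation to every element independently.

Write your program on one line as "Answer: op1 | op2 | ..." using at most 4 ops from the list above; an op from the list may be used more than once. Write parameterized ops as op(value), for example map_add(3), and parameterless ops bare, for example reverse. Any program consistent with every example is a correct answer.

filter_odd | map_neg | map_mul(4) | sort_desc

Check, running the answer program on each example:
  [-31, -41, -9, 46, 21] -> [-31, -41, -9, 21] -> [31, 41, 9, -21] -> [124, 164, 36, -84] -> [164, 124, 36, -84]
  [39, -8, -23, -34, 37] -> [39, -23, 37] -> [-39, 23, -37] -> [-156, 92, -148] -> [92, -148, -156]
  [13, -43, 2, -4, 26, -9, -1, 9, 7] -> [13, -43, -9, -1, 9, 7] -> [-13, 43, 9, 1, -9, -7] -> [-52, 172, 36, 4, -36, -28] -> [172, 36, 4, -28, -36, -52]
  [42, 23, -9, -1, 16] -> [23, -9, -1] -> [-23, 9, 1] -> [-92, 36, 4] -> [36, 4, -92]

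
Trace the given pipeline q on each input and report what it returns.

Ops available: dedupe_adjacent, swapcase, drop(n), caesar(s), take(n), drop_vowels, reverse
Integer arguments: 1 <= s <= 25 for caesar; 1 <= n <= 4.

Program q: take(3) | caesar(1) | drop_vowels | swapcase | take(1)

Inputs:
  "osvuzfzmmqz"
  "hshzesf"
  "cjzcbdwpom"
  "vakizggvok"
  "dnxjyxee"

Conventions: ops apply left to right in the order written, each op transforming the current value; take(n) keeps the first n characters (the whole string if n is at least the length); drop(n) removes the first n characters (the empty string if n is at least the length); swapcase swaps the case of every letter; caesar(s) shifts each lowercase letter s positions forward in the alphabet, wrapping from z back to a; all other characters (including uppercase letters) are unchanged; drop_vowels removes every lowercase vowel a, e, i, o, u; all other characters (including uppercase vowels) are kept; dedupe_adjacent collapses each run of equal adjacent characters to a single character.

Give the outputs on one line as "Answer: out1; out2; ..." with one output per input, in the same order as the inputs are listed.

Execution, op by op:
  "osvuzfzmmqz" -> "osv" -> "ptw" -> "ptw" -> "PTW" -> "P"
  "hshzesf" -> "hsh" -> "iti" -> "t" -> "T" -> "T"
  "cjzcbdwpom" -> "cjz" -> "dka" -> "dk" -> "DK" -> "D"
  "vakizggvok" -> "vak" -> "wbl" -> "wbl" -> "WBL" -> "W"
  "dnxjyxee" -> "dnx" -> "eoy" -> "y" -> "Y" -> "Y"

"P"; "T"; "D"; "W"; "Y"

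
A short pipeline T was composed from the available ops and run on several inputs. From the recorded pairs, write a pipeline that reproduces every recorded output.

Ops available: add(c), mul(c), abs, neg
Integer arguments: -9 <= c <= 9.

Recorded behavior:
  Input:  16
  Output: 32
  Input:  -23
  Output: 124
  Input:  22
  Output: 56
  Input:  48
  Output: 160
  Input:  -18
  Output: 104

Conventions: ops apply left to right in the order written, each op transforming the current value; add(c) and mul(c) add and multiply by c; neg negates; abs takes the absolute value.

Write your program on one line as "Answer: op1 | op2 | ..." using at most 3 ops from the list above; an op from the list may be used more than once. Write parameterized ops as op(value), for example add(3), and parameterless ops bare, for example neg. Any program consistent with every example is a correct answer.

add(-8) | mul(4) | abs

Check, running the answer program on each example:
  16 -> 8 -> 32 -> 32
  -23 -> -31 -> -124 -> 124
  22 -> 14 -> 56 -> 56
  48 -> 40 -> 160 -> 160
  -18 -> -26 -> -104 -> 104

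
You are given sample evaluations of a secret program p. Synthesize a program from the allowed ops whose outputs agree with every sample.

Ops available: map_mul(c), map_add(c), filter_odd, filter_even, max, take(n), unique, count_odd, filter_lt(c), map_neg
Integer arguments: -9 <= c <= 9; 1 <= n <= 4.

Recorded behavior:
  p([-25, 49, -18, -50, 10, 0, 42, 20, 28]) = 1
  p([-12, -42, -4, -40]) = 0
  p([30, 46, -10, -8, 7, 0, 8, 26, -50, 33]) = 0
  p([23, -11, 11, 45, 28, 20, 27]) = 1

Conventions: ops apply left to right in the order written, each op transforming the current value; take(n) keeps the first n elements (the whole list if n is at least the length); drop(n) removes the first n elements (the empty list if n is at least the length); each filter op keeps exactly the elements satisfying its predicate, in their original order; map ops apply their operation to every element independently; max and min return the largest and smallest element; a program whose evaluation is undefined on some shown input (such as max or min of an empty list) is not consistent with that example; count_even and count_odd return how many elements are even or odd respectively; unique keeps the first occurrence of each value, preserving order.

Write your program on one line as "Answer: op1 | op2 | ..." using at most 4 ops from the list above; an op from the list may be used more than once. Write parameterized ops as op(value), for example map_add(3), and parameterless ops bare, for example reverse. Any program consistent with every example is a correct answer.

take(3) | filter_lt(-2) | filter_odd | count_odd

Check, running the answer program on each example:
  [-25, 49, -18, -50, 10, 0, 42, 20, 28] -> [-25, 49, -18] -> [-25, -18] -> [-25] -> 1
  [-12, -42, -4, -40] -> [-12, -42, -4] -> [-12, -42, -4] -> [] -> 0
  [30, 46, -10, -8, 7, 0, 8, 26, -50, 33] -> [30, 46, -10] -> [-10] -> [] -> 0
  [23, -11, 11, 45, 28, 20, 27] -> [23, -11, 11] -> [-11] -> [-11] -> 1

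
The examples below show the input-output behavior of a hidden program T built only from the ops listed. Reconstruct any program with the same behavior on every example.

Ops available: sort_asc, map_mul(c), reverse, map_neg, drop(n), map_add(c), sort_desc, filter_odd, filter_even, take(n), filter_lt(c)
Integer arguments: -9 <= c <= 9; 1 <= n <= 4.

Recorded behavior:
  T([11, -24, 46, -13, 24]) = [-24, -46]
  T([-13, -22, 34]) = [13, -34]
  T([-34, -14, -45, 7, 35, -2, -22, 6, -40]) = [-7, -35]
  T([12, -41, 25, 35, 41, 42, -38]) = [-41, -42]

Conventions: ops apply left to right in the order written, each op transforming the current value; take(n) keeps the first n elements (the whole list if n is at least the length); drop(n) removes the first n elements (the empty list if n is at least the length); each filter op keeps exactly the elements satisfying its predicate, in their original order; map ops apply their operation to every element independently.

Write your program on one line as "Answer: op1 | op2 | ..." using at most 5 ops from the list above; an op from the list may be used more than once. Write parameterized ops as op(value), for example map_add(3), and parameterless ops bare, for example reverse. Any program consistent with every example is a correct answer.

sort_desc | take(2) | map_neg | sort_desc

Check, running the answer program on each example:
  [11, -24, 46, -13, 24] -> [46, 24, 11, -13, -24] -> [46, 24] -> [-46, -24] -> [-24, -46]
  [-13, -22, 34] -> [34, -13, -22] -> [34, -13] -> [-34, 13] -> [13, -34]
  [-34, -14, -45, 7, 35, -2, -22, 6, -40] -> [35, 7, 6, -2, -14, -22, -34, -40, -45] -> [35, 7] -> [-35, -7] -> [-7, -35]
  [12, -41, 25, 35, 41, 42, -38] -> [42, 41, 35, 25, 12, -38, -41] -> [42, 41] -> [-42, -41] -> [-41, -42]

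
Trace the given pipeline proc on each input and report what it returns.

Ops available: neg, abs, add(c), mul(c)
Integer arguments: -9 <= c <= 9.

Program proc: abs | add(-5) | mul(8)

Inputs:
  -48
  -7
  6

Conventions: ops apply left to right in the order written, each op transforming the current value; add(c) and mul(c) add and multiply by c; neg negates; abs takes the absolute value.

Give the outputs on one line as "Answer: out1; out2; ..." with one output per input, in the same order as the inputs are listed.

Execution, op by op:
  -48 -> 48 -> 43 -> 344
  -7 -> 7 -> 2 -> 16
  6 -> 6 -> 1 -> 8

344; 16; 8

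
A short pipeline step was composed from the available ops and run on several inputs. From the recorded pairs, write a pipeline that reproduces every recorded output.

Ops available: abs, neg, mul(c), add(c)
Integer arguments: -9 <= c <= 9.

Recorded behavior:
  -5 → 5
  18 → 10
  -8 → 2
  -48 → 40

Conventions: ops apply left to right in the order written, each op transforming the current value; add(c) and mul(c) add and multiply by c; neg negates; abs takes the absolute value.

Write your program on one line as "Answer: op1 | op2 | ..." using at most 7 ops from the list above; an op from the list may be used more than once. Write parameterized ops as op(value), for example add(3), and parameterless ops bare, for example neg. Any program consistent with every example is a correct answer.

neg | abs | add(-9) | neg | abs | add(1)

Check, running the answer program on each example:
  -5 -> 5 -> 5 -> -4 -> 4 -> 4 -> 5
  18 -> -18 -> 18 -> 9 -> -9 -> 9 -> 10
  -8 -> 8 -> 8 -> -1 -> 1 -> 1 -> 2
  -48 -> 48 -> 48 -> 39 -> -39 -> 39 -> 40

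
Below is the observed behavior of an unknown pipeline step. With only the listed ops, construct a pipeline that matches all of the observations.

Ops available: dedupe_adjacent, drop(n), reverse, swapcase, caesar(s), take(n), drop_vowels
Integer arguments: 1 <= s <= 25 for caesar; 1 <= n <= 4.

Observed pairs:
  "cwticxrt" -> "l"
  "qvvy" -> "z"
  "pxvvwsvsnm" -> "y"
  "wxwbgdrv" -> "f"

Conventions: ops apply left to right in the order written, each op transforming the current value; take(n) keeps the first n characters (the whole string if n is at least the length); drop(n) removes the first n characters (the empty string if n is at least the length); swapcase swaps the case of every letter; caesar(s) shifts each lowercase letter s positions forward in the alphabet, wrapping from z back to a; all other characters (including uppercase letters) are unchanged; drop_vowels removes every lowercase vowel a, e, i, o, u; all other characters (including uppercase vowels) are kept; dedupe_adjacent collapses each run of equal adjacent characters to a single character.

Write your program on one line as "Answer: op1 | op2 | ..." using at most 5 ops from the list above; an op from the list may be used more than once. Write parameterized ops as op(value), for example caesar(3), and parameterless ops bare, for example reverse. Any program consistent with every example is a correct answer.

take(4) | drop_vowels | caesar(9) | take(1)

Check, running the answer program on each example:
  "cwticxrt" -> "cwti" -> "cwt" -> "lfc" -> "l"
  "qvvy" -> "qvvy" -> "qvvy" -> "zeeh" -> "z"
  "pxvvwsvsnm" -> "pxvv" -> "pxvv" -> "ygee" -> "y"
  "wxwbgdrv" -> "wxwb" -> "wxwb" -> "fgfk" -> "f"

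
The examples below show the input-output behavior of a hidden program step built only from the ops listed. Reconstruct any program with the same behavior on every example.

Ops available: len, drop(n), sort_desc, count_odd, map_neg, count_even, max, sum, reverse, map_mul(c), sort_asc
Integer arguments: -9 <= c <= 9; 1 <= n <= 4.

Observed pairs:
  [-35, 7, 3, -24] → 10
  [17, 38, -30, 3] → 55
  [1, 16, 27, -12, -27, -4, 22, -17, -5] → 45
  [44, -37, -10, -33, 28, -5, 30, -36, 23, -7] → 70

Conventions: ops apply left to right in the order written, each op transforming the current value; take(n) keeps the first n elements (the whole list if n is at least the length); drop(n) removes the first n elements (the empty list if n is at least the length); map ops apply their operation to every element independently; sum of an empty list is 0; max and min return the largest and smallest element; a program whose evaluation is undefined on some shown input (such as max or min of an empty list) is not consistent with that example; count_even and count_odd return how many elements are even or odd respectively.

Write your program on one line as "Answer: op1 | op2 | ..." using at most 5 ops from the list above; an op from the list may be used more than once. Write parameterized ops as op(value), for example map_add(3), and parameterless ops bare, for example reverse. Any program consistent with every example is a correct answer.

sort_desc | reverse | drop(2) | sum

Check, running the answer program on each example:
  [-35, 7, 3, -24] -> [7, 3, -24, -35] -> [-35, -24, 3, 7] -> [3, 7] -> 10
  [17, 38, -30, 3] -> [38, 17, 3, -30] -> [-30, 3, 17, 38] -> [17, 38] -> 55
  [1, 16, 27, -12, -27, -4, 22, -17, -5] -> [27, 22, 16, 1, -4, -5, -12, -17, -27] -> [-27, -17, -12, -5, -4, 1, 16, 22, 27] -> [-12, -5, -4, 1, 16, 22, 27] -> 45
  [44, -37, -10, -33, 28, -5, 30, -36, 23, -7] -> [44, 30, 28, 23, -5, -7, -10, -33, -36, -37] -> [-37, -36, -33, -10, -7, -5, 23, 28, 30, 44] -> [-33, -10, -7, -5, 23, 28, 30, 44] -> 70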